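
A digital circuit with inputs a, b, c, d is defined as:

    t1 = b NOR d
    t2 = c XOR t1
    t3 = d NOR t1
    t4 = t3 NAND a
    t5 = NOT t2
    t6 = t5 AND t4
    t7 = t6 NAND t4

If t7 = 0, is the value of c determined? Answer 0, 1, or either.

either

Both values of c occur among assignments with t7 = 0:
  c=0: a=0, b=0, c=0, d=1
  c=1: a=0, b=0, c=1, d=0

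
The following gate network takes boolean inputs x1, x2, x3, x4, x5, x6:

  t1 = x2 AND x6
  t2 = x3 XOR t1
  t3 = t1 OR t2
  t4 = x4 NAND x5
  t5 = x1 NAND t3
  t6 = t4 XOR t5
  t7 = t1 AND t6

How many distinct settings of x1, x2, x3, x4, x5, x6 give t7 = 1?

t7 = t1 AND t6 must be 1, so both t1 = 1 and t6 = 1.
Enumerating the 64 input combinations, 8 give t7 = 1 and 56 give t7 = 0.

8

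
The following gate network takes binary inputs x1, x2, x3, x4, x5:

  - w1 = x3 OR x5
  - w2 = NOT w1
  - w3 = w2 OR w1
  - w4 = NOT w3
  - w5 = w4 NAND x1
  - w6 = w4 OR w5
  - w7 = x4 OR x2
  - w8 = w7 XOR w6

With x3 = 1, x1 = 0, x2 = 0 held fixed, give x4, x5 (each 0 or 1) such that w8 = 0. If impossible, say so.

w8 = w7 XOR w6 must be 0, so w7 and w6 are equal.
Check with x3 = 1, x1 = 0, x2 = 0 and x4=1, x5=1:
w1 = x3 OR x5 = 1 OR 1 = 1
w2 = NOT w1 = NOT 1 = 0
w3 = w2 OR w1 = 0 OR 1 = 1
w4 = NOT w3 = NOT 1 = 0
w5 = w4 NAND x1 = 0 NAND 0 = 1
w6 = w4 OR w5 = 0 OR 1 = 1
w7 = x4 OR x2 = 1 OR 0 = 1
w8 = w7 XOR w6 = 1 XOR 1 = 0
So w8 = 0.

x4=1, x5=1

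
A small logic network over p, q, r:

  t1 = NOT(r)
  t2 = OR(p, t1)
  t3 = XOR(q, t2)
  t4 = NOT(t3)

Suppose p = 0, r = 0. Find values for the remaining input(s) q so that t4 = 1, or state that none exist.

Check with p = 0, r = 0 and q=1:
t1 = NOT(r) = NOT 0 = 1
t2 = OR(p, t1) = OR(0, 1) = 1
t3 = XOR(q, t2) = XOR(1, 1) = 0
t4 = NOT(t3) = NOT 0 = 1
So t4 = 1.

q=1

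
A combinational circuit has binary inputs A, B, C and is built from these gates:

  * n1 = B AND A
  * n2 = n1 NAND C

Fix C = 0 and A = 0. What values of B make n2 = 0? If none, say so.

With C = 0 and A = 0 fixed, none of the 2 settings of B give n2 = 0.
For example, with B=1:
n1 = B AND A = 1 AND 0 = 0
n2 = n1 NAND C = 0 NAND 0 = 1
giving n2 = 1 ≠ 0.

no solution exists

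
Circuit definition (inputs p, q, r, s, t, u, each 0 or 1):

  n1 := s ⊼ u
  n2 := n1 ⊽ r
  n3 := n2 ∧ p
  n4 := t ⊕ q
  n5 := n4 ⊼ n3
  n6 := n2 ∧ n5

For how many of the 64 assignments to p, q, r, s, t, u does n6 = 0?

58

n6 = n2 ∧ n5 must be 0, so at least one of n2, n5 is 0.
Enumerating the 64 input combinations, 58 give n6 = 0 and 6 give n6 = 1.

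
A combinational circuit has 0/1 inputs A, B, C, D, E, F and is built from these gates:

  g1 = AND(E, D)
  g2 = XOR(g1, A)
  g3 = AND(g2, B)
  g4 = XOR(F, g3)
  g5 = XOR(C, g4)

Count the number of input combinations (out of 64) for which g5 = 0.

g5 = XOR(C, g4) must be 0, so C and g4 are equal.
Enumerating the 64 input combinations, 32 give g5 = 0 and 32 give g5 = 1.

32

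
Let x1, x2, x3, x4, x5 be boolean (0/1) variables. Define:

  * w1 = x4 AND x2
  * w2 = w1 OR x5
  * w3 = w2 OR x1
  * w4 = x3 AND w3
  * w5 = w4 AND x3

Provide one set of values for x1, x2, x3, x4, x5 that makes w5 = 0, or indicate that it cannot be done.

x1=1, x2=1, x3=0, x4=1, x5=1

w5 = w4 AND x3 must be 0, so at least one of w4, x3 is 0.
Check with x1=1, x2=1, x3=0, x4=1, x5=1:
w1 = x4 AND x2 = 1 AND 1 = 1
w2 = w1 OR x5 = 1 OR 1 = 1
w3 = w2 OR x1 = 1 OR 1 = 1
w4 = x3 AND w3 = 0 AND 1 = 0
w5 = w4 AND x3 = 0 AND 0 = 0
So w5 = 0 as required.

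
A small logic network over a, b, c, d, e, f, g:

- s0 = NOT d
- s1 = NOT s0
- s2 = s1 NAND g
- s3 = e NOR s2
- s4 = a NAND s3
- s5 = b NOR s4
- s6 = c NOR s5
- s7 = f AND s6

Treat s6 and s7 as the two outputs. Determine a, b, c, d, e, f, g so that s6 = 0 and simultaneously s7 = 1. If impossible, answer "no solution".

no solution exists

Across all 128 input combinations, none give both s6 = 0 and s7 = 1.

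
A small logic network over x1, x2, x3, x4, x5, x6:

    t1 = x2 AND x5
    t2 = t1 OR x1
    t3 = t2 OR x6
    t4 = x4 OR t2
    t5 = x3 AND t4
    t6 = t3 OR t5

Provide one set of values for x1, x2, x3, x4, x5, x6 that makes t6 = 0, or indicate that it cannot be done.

x1=0 x2=1 x3=0 x4=1 x5=0 x6=0

t6 = t3 OR t5 must be 0, so both t3 = 0 and t5 = 0.
Check with x1=0 x2=1 x3=0 x4=1 x5=0 x6=0:
t1 = x2 AND x5 = 1 AND 0 = 0
t2 = t1 OR x1 = 0 OR 0 = 0
t3 = t2 OR x6 = 0 OR 0 = 0
t4 = x4 OR t2 = 1 OR 0 = 1
t5 = x3 AND t4 = 0 AND 1 = 0
t6 = t3 OR t5 = 0 OR 0 = 0
So t6 = 0 as required.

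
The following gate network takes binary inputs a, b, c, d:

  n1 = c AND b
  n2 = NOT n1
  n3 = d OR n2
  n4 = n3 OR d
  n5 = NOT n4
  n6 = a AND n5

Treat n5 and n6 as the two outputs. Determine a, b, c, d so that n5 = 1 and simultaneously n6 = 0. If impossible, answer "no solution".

a=0 b=1 c=1 d=0

Check with a=0 b=1 c=1 d=0:
n1 = c AND b = 1 AND 1 = 1
n2 = NOT n1 = NOT 1 = 0
n3 = d OR n2 = 0 OR 0 = 0
n4 = n3 OR d = 0 OR 0 = 0
n5 = NOT n4 = NOT 0 = 1
n6 = a AND n5 = 0 AND 1 = 0
So n5 = 1 and n6 = 0.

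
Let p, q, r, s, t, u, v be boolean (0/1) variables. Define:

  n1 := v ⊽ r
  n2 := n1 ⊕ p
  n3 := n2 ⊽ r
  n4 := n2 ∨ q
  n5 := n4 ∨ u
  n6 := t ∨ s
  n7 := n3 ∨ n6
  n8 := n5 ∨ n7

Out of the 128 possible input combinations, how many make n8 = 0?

n8 = n5 ∨ n7 must be 0, so both n5 = 0 and n7 = 0.
n5 = n4 ∨ u must be 0, so both n4 = 0 and u = 0.
n7 = n3 ∨ n6 must be 0, so both n3 = 0 and n6 = 0.
Satisfying assignments:
  p=0, q=0, r=1, s=0, t=0, u=0, v=0
  p=0, q=0, r=1, s=0, t=0, u=0, v=1

2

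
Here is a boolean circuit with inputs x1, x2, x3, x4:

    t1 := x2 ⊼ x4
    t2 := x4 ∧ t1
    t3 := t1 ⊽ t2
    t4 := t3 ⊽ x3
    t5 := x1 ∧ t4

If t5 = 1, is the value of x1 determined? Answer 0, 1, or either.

t5 = x1 ∧ t4 must be 1, so both x1 = 1 and t4 = 1.
t4 = t3 ⊽ x3 must be 1, so both t3 = 0 and x3 = 0.
t3 = t1 ⊽ t2 must be 0, so at least one of t1, t2 is 1.
Every assignment with t5 = 1 has x1 = 1; there are 3 such assignment(s).
  x1=1, x2=0, x3=0, x4=0
  x1=1, x2=0, x3=0, x4=1
  x1=1, x2=1, x3=0, x4=0

1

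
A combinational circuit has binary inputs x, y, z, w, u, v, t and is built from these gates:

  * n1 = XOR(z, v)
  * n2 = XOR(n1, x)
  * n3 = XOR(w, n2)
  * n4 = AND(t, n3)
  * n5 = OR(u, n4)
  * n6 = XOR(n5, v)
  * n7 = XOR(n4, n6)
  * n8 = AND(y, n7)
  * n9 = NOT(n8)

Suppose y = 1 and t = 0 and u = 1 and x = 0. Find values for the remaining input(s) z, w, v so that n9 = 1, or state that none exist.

n9 = NOT(n8) must be 1, so n8 = 0.
n8 = AND(y, n7) must be 0, so at least one of y, n7 is 0.
Check with y = 1 and t = 0 and u = 1 and x = 0 and z=1, w=1, v=1:
n1 = XOR(z, v) = XOR(1, 1) = 0
n2 = XOR(n1, x) = XOR(0, 0) = 0
n3 = XOR(w, n2) = XOR(1, 0) = 1
n4 = AND(t, n3) = AND(0, 1) = 0
n5 = OR(u, n4) = OR(1, 0) = 1
n6 = XOR(n5, v) = XOR(1, 1) = 0
n7 = XOR(n4, n6) = XOR(0, 0) = 0
n8 = AND(y, n7) = AND(1, 0) = 0
n9 = NOT(n8) = NOT 0 = 1
So n9 = 1.

z=1, w=1, v=1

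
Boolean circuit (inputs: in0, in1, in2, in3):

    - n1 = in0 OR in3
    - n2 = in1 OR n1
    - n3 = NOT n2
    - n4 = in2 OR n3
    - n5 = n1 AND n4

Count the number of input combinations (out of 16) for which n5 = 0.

10

n5 = n1 AND n4 must be 0, so at least one of n1, n4 is 0.
Enumerating the 16 input combinations, 10 give n5 = 0 and 6 give n5 = 1.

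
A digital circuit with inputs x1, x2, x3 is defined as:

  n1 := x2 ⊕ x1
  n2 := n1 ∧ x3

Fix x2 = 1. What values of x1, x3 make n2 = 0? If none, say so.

x1=1, x3=0

n2 = n1 ∧ x3 must be 0, so at least one of n1, x3 is 0.
Check with x2 = 1 and x1=1, x3=0:
n1 = x2 ⊕ x1 = 1 ⊕ 1 = 0
n2 = n1 ∧ x3 = 0 ∧ 0 = 0
So n2 = 0.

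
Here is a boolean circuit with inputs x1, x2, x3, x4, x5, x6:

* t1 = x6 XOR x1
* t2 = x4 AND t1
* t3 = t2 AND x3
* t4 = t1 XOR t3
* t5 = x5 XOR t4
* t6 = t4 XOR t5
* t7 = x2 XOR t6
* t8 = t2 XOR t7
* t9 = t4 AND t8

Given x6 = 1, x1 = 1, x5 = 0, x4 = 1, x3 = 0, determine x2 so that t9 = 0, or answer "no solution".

x2=1

t9 = t4 AND t8 must be 0, so at least one of t4, t8 is 0.
Check with x6 = 1, x1 = 1, x5 = 0, x4 = 1, x3 = 0 and x2=1:
t1 = x6 XOR x1 = 1 XOR 1 = 0
t2 = x4 AND t1 = 1 AND 0 = 0
t3 = t2 AND x3 = 0 AND 0 = 0
t4 = t1 XOR t3 = 0 XOR 0 = 0
t5 = x5 XOR t4 = 0 XOR 0 = 0
t6 = t4 XOR t5 = 0 XOR 0 = 0
t7 = x2 XOR t6 = 1 XOR 0 = 1
t8 = t2 XOR t7 = 0 XOR 1 = 1
t9 = t4 AND t8 = 0 AND 1 = 0
So t9 = 0.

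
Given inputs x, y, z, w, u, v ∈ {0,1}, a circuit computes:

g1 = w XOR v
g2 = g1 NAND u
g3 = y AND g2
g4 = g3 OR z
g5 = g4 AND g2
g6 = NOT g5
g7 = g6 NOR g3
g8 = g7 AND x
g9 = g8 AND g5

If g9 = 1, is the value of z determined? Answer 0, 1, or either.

1

g9 = g8 AND g5 must be 1, so both g8 = 1 and g5 = 1.
g8 = g7 AND x must be 1, so both g7 = 1 and x = 1.
g5 = g4 AND g2 must be 1, so both g4 = 1 and g2 = 1.
Every assignment with g9 = 1 has z = 1; there are 6 such assignment(s).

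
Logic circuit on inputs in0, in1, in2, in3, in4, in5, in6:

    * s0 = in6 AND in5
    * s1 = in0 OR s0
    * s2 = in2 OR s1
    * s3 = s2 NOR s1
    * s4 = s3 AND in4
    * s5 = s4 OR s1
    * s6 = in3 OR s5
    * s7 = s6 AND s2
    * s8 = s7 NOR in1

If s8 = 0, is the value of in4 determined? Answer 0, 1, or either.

Both values of in4 occur among assignments with s8 = 0:
  in4=0: in0=0, in1=0, in2=0, in3=0, in4=0, in5=1, in6=1
  in4=1: in0=0, in1=0, in2=0, in3=0, in4=1, in5=1, in6=1

either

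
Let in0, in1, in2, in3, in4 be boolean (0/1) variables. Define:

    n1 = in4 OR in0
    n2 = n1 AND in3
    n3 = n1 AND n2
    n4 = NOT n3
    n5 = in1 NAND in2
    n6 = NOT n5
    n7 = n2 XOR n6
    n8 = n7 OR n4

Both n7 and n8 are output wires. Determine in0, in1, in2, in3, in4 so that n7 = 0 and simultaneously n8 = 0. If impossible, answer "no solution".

in0=1, in1=1, in2=1, in3=1, in4=1

Check with in0=1, in1=1, in2=1, in3=1, in4=1:
n1 = in4 OR in0 = 1 OR 1 = 1
n2 = n1 AND in3 = 1 AND 1 = 1
n3 = n1 AND n2 = 1 AND 1 = 1
n4 = NOT n3 = NOT 1 = 0
n5 = in1 NAND in2 = 1 NAND 1 = 0
n6 = NOT n5 = NOT 0 = 1
n7 = n2 XOR n6 = 1 XOR 1 = 0
n8 = n7 OR n4 = 0 OR 0 = 0
So n7 = 0 and n8 = 0.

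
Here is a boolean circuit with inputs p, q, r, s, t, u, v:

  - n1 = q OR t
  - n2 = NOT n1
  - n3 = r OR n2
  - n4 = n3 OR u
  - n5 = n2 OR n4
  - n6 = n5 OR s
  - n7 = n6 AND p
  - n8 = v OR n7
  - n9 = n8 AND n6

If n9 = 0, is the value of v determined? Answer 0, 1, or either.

Both values of v occur among assignments with n9 = 0:
  v=0: p=0, q=0, r=0, s=0, t=0, u=0, v=0
  v=1: p=0, q=0, r=0, s=0, t=1, u=0, v=1

either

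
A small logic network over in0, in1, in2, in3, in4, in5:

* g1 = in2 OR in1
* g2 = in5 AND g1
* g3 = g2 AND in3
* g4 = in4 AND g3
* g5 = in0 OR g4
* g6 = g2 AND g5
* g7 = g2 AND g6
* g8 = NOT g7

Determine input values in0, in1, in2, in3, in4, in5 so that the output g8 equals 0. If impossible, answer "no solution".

in0=0 in1=1 in2=0 in3=1 in4=1 in5=1

Check with in0=0 in1=1 in2=0 in3=1 in4=1 in5=1:
g1 = in2 OR in1 = 0 OR 1 = 1
g2 = in5 AND g1 = 1 AND 1 = 1
g3 = g2 AND in3 = 1 AND 1 = 1
g4 = in4 AND g3 = 1 AND 1 = 1
g5 = in0 OR g4 = 0 OR 1 = 1
g6 = g2 AND g5 = 1 AND 1 = 1
g7 = g2 AND g6 = 1 AND 1 = 1
g8 = NOT g7 = NOT 1 = 0
So g8 = 0 as required.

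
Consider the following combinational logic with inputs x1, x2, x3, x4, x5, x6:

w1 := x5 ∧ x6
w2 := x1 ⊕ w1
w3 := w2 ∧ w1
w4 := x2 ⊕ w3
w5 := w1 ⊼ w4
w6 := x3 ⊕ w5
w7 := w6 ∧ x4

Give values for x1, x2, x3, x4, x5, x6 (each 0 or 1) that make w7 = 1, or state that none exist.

w7 = w6 ∧ x4 must be 1, so both w6 = 1 and x4 = 1.
w6 = x3 ⊕ w5 must be 1, so x3 and w5 differ.
Check with x1=0 x2=1 x3=0 x4=1 x5=1 x6=1:
w1 = x5 ∧ x6 = 1 ∧ 1 = 1
w2 = x1 ⊕ w1 = 0 ⊕ 1 = 1
w3 = w2 ∧ w1 = 1 ∧ 1 = 1
w4 = x2 ⊕ w3 = 1 ⊕ 1 = 0
w5 = w1 ⊼ w4 = 1 ⊼ 0 = 1
w6 = x3 ⊕ w5 = 0 ⊕ 1 = 1
w7 = w6 ∧ x4 = 1 ∧ 1 = 1
So w7 = 1 as required.

x1=0 x2=1 x3=0 x4=1 x5=1 x6=1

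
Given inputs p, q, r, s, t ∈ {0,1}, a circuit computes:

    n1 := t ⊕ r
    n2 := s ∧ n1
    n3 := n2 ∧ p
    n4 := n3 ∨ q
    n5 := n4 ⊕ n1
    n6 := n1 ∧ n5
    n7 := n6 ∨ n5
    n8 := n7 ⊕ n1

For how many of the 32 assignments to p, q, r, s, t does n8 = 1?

18

n8 = n7 ⊕ n1 must be 1, so n7 and n1 differ.
Enumerating the 32 input combinations, 18 give n8 = 1 and 14 give n8 = 0.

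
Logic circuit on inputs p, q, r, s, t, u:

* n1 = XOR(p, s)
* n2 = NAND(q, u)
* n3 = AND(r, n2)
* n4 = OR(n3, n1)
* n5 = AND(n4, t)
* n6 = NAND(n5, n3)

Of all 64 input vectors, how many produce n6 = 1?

n6 = NAND(n5, n3) must be 1, so at least one of n5, n3 is 0.
Enumerating the 64 input combinations, 52 give n6 = 1 and 12 give n6 = 0.

52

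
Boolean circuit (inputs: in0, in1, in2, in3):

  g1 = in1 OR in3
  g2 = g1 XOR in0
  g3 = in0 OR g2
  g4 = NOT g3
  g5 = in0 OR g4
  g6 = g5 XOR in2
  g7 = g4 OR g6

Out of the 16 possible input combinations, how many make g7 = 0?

g7 = g4 OR g6 must be 0, so both g4 = 0 and g6 = 0.
g4 = NOT g3 must be 0, so g3 = 1.
g6 = g5 XOR in2 must be 0, so g5 and in2 are equal.
Enumerating the 16 input combinations, 7 give g7 = 0 and 9 give g7 = 1.

7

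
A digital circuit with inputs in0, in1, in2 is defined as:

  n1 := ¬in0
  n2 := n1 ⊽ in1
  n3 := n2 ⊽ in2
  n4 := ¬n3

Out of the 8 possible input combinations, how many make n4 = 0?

3

n4 = ¬n3 must be 0, so n3 = 1.
n3 = n2 ⊽ in2 must be 1, so both n2 = 0 and in2 = 0.
Satisfying assignments:
  in0=0, in1=0, in2=0
  in0=0, in1=1, in2=0
  in0=1, in1=1, in2=0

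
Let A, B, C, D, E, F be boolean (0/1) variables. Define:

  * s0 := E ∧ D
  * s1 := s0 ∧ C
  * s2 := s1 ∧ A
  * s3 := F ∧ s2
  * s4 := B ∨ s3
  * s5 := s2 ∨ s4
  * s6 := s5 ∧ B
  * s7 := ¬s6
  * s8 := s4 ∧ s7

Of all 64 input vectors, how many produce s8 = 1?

s8 = s4 ∧ s7 must be 1, so both s4 = 1 and s7 = 1.
s4 = B ∨ s3 must be 1, so at least one of B, s3 is 1.
Enumerating the 64 input combinations, 1 give s8 = 1 and 63 give s8 = 0.

1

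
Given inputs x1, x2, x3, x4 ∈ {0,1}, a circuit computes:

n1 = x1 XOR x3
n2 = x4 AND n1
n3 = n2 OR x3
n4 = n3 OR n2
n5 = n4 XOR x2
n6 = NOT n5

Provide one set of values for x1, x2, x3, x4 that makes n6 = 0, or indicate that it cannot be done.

x1=1, x2=0, x3=1, x4=1

Check with x1=1, x2=0, x3=1, x4=1:
n1 = x1 XOR x3 = 1 XOR 1 = 0
n2 = x4 AND n1 = 1 AND 0 = 0
n3 = n2 OR x3 = 0 OR 1 = 1
n4 = n3 OR n2 = 1 OR 0 = 1
n5 = n4 XOR x2 = 1 XOR 0 = 1
n6 = NOT n5 = NOT 1 = 0
So n6 = 0 as required.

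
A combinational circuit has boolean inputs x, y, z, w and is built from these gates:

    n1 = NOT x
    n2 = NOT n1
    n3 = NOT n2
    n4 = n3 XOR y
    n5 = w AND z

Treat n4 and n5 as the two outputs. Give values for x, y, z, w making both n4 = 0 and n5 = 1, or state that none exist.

x=0, y=1, z=1, w=1

Check with x=0, y=1, z=1, w=1:
n1 = NOT x = NOT 0 = 1
n2 = NOT n1 = NOT 1 = 0
n3 = NOT n2 = NOT 0 = 1
n4 = n3 XOR y = 1 XOR 1 = 0
n5 = w AND z = 1 AND 1 = 1
So n4 = 0 and n5 = 1.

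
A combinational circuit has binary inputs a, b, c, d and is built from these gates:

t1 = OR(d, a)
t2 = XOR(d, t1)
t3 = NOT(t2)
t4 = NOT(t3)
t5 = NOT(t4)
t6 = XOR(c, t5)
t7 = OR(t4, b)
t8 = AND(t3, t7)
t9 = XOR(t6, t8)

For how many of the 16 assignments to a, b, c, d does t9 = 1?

t9 = XOR(t6, t8) must be 1, so t6 and t8 differ.
Enumerating the 16 input combinations, 8 give t9 = 1 and 8 give t9 = 0.

8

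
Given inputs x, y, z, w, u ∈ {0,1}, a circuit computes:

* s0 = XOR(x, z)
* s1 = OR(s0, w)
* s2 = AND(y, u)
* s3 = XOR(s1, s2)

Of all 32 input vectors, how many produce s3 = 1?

s3 = XOR(s1, s2) must be 1, so s1 and s2 differ.
Enumerating the 32 input combinations, 20 give s3 = 1 and 12 give s3 = 0.

20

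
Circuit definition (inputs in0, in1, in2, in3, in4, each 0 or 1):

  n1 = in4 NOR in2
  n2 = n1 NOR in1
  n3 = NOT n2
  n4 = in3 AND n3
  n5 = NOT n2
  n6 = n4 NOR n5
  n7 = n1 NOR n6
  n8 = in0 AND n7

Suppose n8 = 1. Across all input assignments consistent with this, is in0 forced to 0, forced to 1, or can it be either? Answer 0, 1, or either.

n8 = in0 AND n7 must be 1, so both in0 = 1 and n7 = 1.
n7 = n1 NOR n6 must be 1, so both n1 = 0 and n6 = 0.
Every assignment with n8 = 1 has in0 = 1; there are 6 such assignment(s).

1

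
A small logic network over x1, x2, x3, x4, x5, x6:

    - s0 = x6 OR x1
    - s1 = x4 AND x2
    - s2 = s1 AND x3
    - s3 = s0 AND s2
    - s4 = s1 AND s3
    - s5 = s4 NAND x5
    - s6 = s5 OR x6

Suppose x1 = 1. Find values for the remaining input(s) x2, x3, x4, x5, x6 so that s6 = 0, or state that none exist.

x2=1, x3=1, x4=1, x5=1, x6=0

s6 = s5 OR x6 must be 0, so both s5 = 0 and x6 = 0.
s5 = s4 NAND x5 must be 0, so both s4 = 1 and x5 = 1.
Check with x1 = 1 and x2=1, x3=1, x4=1, x5=1, x6=0:
s0 = x6 OR x1 = 0 OR 1 = 1
s1 = x4 AND x2 = 1 AND 1 = 1
s2 = s1 AND x3 = 1 AND 1 = 1
s3 = s0 AND s2 = 1 AND 1 = 1
s4 = s1 AND s3 = 1 AND 1 = 1
s5 = s4 NAND x5 = 1 NAND 1 = 0
s6 = s5 OR x6 = 0 OR 0 = 0
So s6 = 0.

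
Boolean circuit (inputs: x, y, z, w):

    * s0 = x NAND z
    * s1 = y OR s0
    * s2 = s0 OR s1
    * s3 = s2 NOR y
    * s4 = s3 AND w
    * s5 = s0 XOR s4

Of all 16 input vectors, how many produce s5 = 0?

s5 = s0 XOR s4 must be 0, so s0 and s4 are equal.
Enumerating the 16 input combinations, 3 give s5 = 0 and 13 give s5 = 1.

3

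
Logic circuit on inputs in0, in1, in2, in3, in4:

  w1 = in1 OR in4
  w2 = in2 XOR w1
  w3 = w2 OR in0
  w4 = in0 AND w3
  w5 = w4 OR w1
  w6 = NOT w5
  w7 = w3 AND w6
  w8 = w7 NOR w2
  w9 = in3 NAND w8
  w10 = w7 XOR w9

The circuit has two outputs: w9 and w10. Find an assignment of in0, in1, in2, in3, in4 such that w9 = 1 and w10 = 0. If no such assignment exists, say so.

Check with in0=0 in1=0 in2=1 in3=0 in4=0:
w1 = in1 OR in4 = 0 OR 0 = 0
w2 = in2 XOR w1 = 1 XOR 0 = 1
w3 = w2 OR in0 = 1 OR 0 = 1
w4 = in0 AND w3 = 0 AND 1 = 0
w5 = w4 OR w1 = 0 OR 0 = 0
w6 = NOT w5 = NOT 0 = 1
w7 = w3 AND w6 = 1 AND 1 = 1
w8 = w7 NOR w2 = 1 NOR 1 = 0
w9 = in3 NAND w8 = 0 NAND 0 = 1
w10 = w7 XOR w9 = 1 XOR 1 = 0
So w9 = 1 and w10 = 0.

in0=0 in1=0 in2=1 in3=0 in4=0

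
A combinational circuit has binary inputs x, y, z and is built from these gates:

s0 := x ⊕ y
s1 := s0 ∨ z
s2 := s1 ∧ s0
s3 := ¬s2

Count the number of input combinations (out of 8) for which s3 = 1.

s3 = ¬s2 must be 1, so s2 = 0.
Satisfying assignments:
  x=0, y=0, z=0
  x=0, y=0, z=1
  x=1, y=1, z=0
  x=1, y=1, z=1

4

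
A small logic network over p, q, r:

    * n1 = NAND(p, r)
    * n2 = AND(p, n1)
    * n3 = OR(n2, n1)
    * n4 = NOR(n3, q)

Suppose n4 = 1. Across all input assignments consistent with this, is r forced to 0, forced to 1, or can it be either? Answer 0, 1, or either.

1

n4 = NOR(n3, q) must be 1, so both n3 = 0 and q = 0.
n3 = OR(n2, n1) must be 0, so both n2 = 0 and n1 = 0.
n2 = AND(p, n1) must be 0, so at least one of p, n1 is 0.
Every assignment with n4 = 1 has r = 1; there are 1 such assignment(s).
  p=1, q=0, r=1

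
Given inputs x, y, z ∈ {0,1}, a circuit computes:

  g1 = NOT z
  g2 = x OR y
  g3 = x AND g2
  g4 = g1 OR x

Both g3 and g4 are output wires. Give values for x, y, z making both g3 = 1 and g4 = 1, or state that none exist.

Check with x=1, y=0, z=0:
g1 = NOT z = NOT 0 = 1
g2 = x OR y = 1 OR 0 = 1
g3 = x AND g2 = 1 AND 1 = 1
g4 = g1 OR x = 1 OR 1 = 1
So g3 = 1 and g4 = 1.

x=1, y=0, z=0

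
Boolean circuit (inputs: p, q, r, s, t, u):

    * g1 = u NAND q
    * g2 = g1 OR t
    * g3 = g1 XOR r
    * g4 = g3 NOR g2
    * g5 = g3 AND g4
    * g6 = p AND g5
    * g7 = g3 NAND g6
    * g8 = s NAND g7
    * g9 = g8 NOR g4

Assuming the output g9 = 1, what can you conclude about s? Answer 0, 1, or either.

g9 = g8 NOR g4 must be 1, so both g8 = 0 and g4 = 0.
g8 = s NAND g7 must be 0, so both s = 1 and g7 = 1.
g4 = g3 NOR g2 must be 0, so at least one of g3, g2 is 1.
Every assignment with g9 = 1 has s = 1; there are 30 such assignment(s).

1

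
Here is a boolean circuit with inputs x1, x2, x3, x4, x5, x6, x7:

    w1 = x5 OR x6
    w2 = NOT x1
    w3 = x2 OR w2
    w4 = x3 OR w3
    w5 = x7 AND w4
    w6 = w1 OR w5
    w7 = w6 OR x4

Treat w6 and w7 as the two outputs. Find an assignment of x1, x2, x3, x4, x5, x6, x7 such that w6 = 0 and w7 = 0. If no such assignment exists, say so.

x1=0, x2=0, x3=1, x4=0, x5=0, x6=0, x7=0

Check with x1=0, x2=0, x3=1, x4=0, x5=0, x6=0, x7=0:
w1 = x5 OR x6 = 0 OR 0 = 0
w2 = NOT x1 = NOT 0 = 1
w3 = x2 OR w2 = 0 OR 1 = 1
w4 = x3 OR w3 = 1 OR 1 = 1
w5 = x7 AND w4 = 0 AND 1 = 0
w6 = w1 OR w5 = 0 OR 0 = 0
w7 = w6 OR x4 = 0 OR 0 = 0
So w6 = 0 and w7 = 0.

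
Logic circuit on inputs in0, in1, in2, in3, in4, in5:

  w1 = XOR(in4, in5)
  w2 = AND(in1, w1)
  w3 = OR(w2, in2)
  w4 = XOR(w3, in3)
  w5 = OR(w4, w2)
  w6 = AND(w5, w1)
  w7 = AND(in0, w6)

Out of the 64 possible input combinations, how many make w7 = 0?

w7 = AND(in0, w6) must be 0, so at least one of in0, w6 is 0.
Enumerating the 64 input combinations, 52 give w7 = 0 and 12 give w7 = 1.

52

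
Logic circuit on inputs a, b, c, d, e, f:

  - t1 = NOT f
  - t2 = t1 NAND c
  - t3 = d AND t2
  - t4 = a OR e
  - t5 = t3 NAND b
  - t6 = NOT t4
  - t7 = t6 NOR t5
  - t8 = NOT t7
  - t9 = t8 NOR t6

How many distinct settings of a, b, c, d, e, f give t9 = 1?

t9 = t8 NOR t6 must be 1, so both t8 = 0 and t6 = 0.
Enumerating the 64 input combinations, 9 give t9 = 1 and 55 give t9 = 0.

9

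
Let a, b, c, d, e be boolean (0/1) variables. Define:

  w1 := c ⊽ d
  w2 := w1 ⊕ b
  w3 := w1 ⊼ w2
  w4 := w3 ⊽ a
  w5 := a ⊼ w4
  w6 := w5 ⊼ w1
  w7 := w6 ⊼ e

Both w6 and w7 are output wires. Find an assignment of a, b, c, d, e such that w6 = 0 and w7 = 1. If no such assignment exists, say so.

a=0, b=0, c=0, d=0, e=1

Check with a=0, b=0, c=0, d=0, e=1:
w1 = c ⊽ d = 0 ⊽ 0 = 1
w2 = w1 ⊕ b = 1 ⊕ 0 = 1
w3 = w1 ⊼ w2 = 1 ⊼ 1 = 0
w4 = w3 ⊽ a = 0 ⊽ 0 = 1
w5 = a ⊼ w4 = 0 ⊼ 1 = 1
w6 = w5 ⊼ w1 = 1 ⊼ 1 = 0
w7 = w6 ⊼ e = 0 ⊼ 1 = 1
So w6 = 0 and w7 = 1.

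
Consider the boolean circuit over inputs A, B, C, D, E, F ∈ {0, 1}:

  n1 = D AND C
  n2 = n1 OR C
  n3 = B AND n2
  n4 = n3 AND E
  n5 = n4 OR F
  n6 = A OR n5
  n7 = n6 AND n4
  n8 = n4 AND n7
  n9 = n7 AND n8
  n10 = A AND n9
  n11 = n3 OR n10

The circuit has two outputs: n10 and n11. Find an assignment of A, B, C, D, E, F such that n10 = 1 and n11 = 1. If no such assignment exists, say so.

Check with A=1, B=1, C=1, D=1, E=1, F=1:
n1 = D AND C = 1 AND 1 = 1
n2 = n1 OR C = 1 OR 1 = 1
n3 = B AND n2 = 1 AND 1 = 1
n4 = n3 AND E = 1 AND 1 = 1
n5 = n4 OR F = 1 OR 1 = 1
n6 = A OR n5 = 1 OR 1 = 1
n7 = n6 AND n4 = 1 AND 1 = 1
n8 = n4 AND n7 = 1 AND 1 = 1
n9 = n7 AND n8 = 1 AND 1 = 1
n10 = A AND n9 = 1 AND 1 = 1
n11 = n3 OR n10 = 1 OR 1 = 1
So n10 = 1 and n11 = 1.

A=1, B=1, C=1, D=1, E=1, F=1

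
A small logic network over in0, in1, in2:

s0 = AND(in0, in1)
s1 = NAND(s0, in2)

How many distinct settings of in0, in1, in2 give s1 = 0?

s1 = NAND(s0, in2) must be 0, so both s0 = 1 and in2 = 1.
s0 = AND(in0, in1) must be 1, so both in0 = 1 and in1 = 1.
Satisfying assignments:
  in0=1, in1=1, in2=1

1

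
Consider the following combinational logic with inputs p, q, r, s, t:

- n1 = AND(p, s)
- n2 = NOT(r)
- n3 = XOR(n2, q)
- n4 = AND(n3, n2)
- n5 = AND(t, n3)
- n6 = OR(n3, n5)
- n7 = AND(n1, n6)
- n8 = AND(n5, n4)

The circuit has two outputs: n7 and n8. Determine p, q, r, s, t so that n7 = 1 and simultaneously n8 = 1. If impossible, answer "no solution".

Check with p=1 q=0 r=0 s=1 t=1:
n1 = AND(p, s) = AND(1, 1) = 1
n2 = NOT(r) = NOT 0 = 1
n3 = XOR(n2, q) = XOR(1, 0) = 1
n4 = AND(n3, n2) = AND(1, 1) = 1
n5 = AND(t, n3) = AND(1, 1) = 1
n6 = OR(n3, n5) = OR(1, 1) = 1
n7 = AND(n1, n6) = AND(1, 1) = 1
n8 = AND(n5, n4) = AND(1, 1) = 1
So n7 = 1 and n8 = 1.

p=1 q=0 r=0 s=1 t=1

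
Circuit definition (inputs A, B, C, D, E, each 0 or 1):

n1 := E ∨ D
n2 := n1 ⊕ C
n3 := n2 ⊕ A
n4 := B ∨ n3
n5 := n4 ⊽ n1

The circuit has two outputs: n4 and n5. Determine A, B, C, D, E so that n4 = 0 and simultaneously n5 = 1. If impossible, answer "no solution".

A=0, B=0, C=0, D=0, E=0

Check with A=0, B=0, C=0, D=0, E=0:
n1 = E ∨ D = 0 ∨ 0 = 0
n2 = n1 ⊕ C = 0 ⊕ 0 = 0
n3 = n2 ⊕ A = 0 ⊕ 0 = 0
n4 = B ∨ n3 = 0 ∨ 0 = 0
n5 = n4 ⊽ n1 = 0 ⊽ 0 = 1
So n4 = 0 and n5 = 1.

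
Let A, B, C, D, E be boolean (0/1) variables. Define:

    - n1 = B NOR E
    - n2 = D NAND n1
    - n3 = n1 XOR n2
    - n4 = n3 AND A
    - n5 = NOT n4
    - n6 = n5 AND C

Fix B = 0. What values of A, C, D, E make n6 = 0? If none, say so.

Check with B = 0 and A=1, C=1, D=1, E=1:
n1 = B NOR E = 0 NOR 1 = 0
n2 = D NAND n1 = 1 NAND 0 = 1
n3 = n1 XOR n2 = 0 XOR 1 = 1
n4 = n3 AND A = 1 AND 1 = 1
n5 = NOT n4 = NOT 1 = 0
n6 = n5 AND C = 0 AND 1 = 0
So n6 = 0.

A=1, C=1, D=1, E=1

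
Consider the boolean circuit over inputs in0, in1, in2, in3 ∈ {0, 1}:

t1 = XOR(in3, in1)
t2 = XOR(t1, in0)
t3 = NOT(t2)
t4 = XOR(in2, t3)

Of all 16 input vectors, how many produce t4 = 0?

t4 = XOR(in2, t3) must be 0, so in2 and t3 are equal.
Enumerating the 16 input combinations, 8 give t4 = 0 and 8 give t4 = 1.

8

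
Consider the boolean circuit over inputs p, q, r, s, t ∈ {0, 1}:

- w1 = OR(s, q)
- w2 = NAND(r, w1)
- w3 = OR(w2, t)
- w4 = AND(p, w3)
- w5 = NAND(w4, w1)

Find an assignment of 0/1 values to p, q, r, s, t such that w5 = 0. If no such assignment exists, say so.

w5 = NAND(w4, w1) must be 0, so both w4 = 1 and w1 = 1.
w4 = AND(p, w3) must be 1, so both p = 1 and w3 = 1.
w1 = OR(s, q) must be 1, so at least one of s, q is 1.
Check with p=1, q=1, r=0, s=0, t=0:
w1 = OR(s, q) = OR(0, 1) = 1
w2 = NAND(r, w1) = NAND(0, 1) = 1
w3 = OR(w2, t) = OR(1, 0) = 1
w4 = AND(p, w3) = AND(1, 1) = 1
w5 = NAND(w4, w1) = NAND(1, 1) = 0
So w5 = 0 as required.

p=1, q=1, r=0, s=0, t=0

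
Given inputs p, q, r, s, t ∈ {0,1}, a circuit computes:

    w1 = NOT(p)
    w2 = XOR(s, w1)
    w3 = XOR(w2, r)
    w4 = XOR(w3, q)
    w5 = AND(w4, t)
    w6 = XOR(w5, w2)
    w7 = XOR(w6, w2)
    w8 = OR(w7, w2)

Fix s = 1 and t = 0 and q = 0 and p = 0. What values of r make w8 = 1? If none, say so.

With s = 1 and t = 0 and q = 0 and p = 0 fixed, none of the 2 settings of r give w8 = 1.
For example, with r=1:
w1 = NOT(p) = NOT 0 = 1
w2 = XOR(s, w1) = XOR(1, 1) = 0
w3 = XOR(w2, r) = XOR(0, 1) = 1
w4 = XOR(w3, q) = XOR(1, 0) = 1
w5 = AND(w4, t) = AND(1, 0) = 0
w6 = XOR(w5, w2) = XOR(0, 0) = 0
w7 = XOR(w6, w2) = XOR(0, 0) = 0
w8 = OR(w7, w2) = OR(0, 0) = 0
giving w8 = 0 ≠ 1.

no solution exists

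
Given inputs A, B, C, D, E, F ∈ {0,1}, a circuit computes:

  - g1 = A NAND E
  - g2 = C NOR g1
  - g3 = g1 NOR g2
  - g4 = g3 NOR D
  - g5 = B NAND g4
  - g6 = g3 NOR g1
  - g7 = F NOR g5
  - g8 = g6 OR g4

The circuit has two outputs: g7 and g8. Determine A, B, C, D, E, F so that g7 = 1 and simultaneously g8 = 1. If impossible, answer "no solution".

A=1, B=1, C=0, D=0, E=1, F=0

Check with A=1, B=1, C=0, D=0, E=1, F=0:
g1 = A NAND E = 1 NAND 1 = 0
g2 = C NOR g1 = 0 NOR 0 = 1
g3 = g1 NOR g2 = 0 NOR 1 = 0
g4 = g3 NOR D = 0 NOR 0 = 1
g5 = B NAND g4 = 1 NAND 1 = 0
g6 = g3 NOR g1 = 0 NOR 0 = 1
g7 = F NOR g5 = 0 NOR 0 = 1
g8 = g6 OR g4 = 1 OR 1 = 1
So g7 = 1 and g8 = 1.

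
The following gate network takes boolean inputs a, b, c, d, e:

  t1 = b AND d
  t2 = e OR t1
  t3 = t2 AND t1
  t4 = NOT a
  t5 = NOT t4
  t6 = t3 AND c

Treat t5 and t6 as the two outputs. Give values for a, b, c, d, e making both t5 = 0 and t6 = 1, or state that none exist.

Check with a=0 b=1 c=1 d=1 e=1:
t1 = b AND d = 1 AND 1 = 1
t2 = e OR t1 = 1 OR 1 = 1
t3 = t2 AND t1 = 1 AND 1 = 1
t4 = NOT a = NOT 0 = 1
t5 = NOT t4 = NOT 1 = 0
t6 = t3 AND c = 1 AND 1 = 1
So t5 = 0 and t6 = 1.

a=0 b=1 c=1 d=1 e=1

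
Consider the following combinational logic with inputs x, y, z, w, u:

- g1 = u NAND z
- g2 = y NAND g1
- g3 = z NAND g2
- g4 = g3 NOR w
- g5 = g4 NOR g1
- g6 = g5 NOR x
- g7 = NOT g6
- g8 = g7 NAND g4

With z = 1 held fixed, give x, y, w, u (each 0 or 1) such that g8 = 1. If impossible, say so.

x=1, y=0, w=1, u=1

g8 = g7 NAND g4 must be 1, so at least one of g7, g4 is 0.
Check with z = 1 and x=1, y=0, w=1, u=1:
g1 = u NAND z = 1 NAND 1 = 0
g2 = y NAND g1 = 0 NAND 0 = 1
g3 = z NAND g2 = 1 NAND 1 = 0
g4 = g3 NOR w = 0 NOR 1 = 0
g5 = g4 NOR g1 = 0 NOR 0 = 1
g6 = g5 NOR x = 1 NOR 1 = 0
g7 = NOT g6 = NOT 0 = 1
g8 = g7 NAND g4 = 1 NAND 0 = 1
So g8 = 1.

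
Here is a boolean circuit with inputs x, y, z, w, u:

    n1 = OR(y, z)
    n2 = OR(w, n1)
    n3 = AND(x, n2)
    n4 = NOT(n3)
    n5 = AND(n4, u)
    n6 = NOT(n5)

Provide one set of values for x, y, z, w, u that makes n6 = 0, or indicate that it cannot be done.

n6 = NOT(n5) must be 0, so n5 = 1.
n5 = AND(n4, u) must be 1, so both n4 = 1 and u = 1.
n4 = NOT(n3) must be 1, so n3 = 0.
Check with x=0, y=0, z=1, w=1, u=1:
n1 = OR(y, z) = OR(0, 1) = 1
n2 = OR(w, n1) = OR(1, 1) = 1
n3 = AND(x, n2) = AND(0, 1) = 0
n4 = NOT(n3) = NOT 0 = 1
n5 = AND(n4, u) = AND(1, 1) = 1
n6 = NOT(n5) = NOT 1 = 0
So n6 = 0 as required.

x=0, y=0, z=1, w=1, u=1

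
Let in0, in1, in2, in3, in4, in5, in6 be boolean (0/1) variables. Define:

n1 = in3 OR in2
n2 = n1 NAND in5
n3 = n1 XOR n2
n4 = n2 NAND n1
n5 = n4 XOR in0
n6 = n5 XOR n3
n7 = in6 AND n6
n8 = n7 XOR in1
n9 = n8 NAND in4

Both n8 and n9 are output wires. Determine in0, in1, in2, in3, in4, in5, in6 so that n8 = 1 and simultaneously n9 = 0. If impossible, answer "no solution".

Check with in0=0 in1=1 in2=1 in3=0 in4=1 in5=1 in6=1:
n1 = in3 OR in2 = 0 OR 1 = 1
n2 = n1 NAND in5 = 1 NAND 1 = 0
n3 = n1 XOR n2 = 1 XOR 0 = 1
n4 = n2 NAND n1 = 0 NAND 1 = 1
n5 = n4 XOR in0 = 1 XOR 0 = 1
n6 = n5 XOR n3 = 1 XOR 1 = 0
n7 = in6 AND n6 = 1 AND 0 = 0
n8 = n7 XOR in1 = 0 XOR 1 = 1
n9 = n8 NAND in4 = 1 NAND 1 = 0
So n8 = 1 and n9 = 0.

in0=0 in1=1 in2=1 in3=0 in4=1 in5=1 in6=1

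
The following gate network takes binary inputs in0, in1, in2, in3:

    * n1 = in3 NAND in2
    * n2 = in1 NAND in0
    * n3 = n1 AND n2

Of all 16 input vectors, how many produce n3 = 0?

n3 = n1 AND n2 must be 0, so at least one of n1, n2 is 0.
Enumerating the 16 input combinations, 7 give n3 = 0 and 9 give n3 = 1.

7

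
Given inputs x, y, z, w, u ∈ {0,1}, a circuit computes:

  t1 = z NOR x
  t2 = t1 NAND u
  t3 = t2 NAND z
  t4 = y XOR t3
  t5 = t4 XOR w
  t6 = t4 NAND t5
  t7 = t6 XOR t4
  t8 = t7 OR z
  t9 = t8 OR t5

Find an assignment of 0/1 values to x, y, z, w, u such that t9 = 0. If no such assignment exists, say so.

x=0 y=0 z=0 w=1 u=0

t9 = t8 OR t5 must be 0, so both t8 = 0 and t5 = 0.
t8 = t7 OR z must be 0, so both t7 = 0 and z = 0.
Check with x=0 y=0 z=0 w=1 u=0:
t1 = z NOR x = 0 NOR 0 = 1
t2 = t1 NAND u = 1 NAND 0 = 1
t3 = t2 NAND z = 1 NAND 0 = 1
t4 = y XOR t3 = 0 XOR 1 = 1
t5 = t4 XOR w = 1 XOR 1 = 0
t6 = t4 NAND t5 = 1 NAND 0 = 1
t7 = t6 XOR t4 = 1 XOR 1 = 0
t8 = t7 OR z = 0 OR 0 = 0
t9 = t8 OR t5 = 0 OR 0 = 0
So t9 = 0 as required.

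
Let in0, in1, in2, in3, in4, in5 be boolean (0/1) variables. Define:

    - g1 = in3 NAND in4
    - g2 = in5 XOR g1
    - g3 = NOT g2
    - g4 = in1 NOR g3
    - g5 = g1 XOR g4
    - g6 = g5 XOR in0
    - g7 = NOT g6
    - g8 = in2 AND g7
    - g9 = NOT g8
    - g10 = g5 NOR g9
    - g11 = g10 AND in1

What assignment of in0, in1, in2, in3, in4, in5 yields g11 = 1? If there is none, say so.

g11 = g10 AND in1 must be 1, so both g10 = 1 and in1 = 1.
Check with in0=0, in1=1, in2=1, in3=1, in4=1, in5=0:
g1 = in3 NAND in4 = 1 NAND 1 = 0
g2 = in5 XOR g1 = 0 XOR 0 = 0
g3 = NOT g2 = NOT 0 = 1
g4 = in1 NOR g3 = 1 NOR 1 = 0
g5 = g1 XOR g4 = 0 XOR 0 = 0
g6 = g5 XOR in0 = 0 XOR 0 = 0
g7 = NOT g6 = NOT 0 = 1
g8 = in2 AND g7 = 1 AND 1 = 1
g9 = NOT g8 = NOT 1 = 0
g10 = g5 NOR g9 = 0 NOR 0 = 1
g11 = g10 AND in1 = 1 AND 1 = 1
So g11 = 1 as required.

in0=0, in1=1, in2=1, in3=1, in4=1, in5=0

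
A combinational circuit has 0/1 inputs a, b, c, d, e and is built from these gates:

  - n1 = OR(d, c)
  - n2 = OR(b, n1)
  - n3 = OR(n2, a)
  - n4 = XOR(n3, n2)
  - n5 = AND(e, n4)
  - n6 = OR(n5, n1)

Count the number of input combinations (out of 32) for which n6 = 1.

25

n6 = OR(n5, n1) must be 1, so at least one of n5, n1 is 1.
Enumerating the 32 input combinations, 25 give n6 = 1 and 7 give n6 = 0.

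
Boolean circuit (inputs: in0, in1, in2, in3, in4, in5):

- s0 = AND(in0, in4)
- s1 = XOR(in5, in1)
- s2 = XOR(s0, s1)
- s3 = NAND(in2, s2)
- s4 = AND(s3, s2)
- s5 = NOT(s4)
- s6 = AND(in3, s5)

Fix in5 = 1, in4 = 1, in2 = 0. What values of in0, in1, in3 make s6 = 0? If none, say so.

in0=1, in1=1, in3=1

s6 = AND(in3, s5) must be 0, so at least one of in3, s5 is 0.
Check with in5 = 1, in4 = 1, in2 = 0 and in0=1, in1=1, in3=1:
s0 = AND(in0, in4) = AND(1, 1) = 1
s1 = XOR(in5, in1) = XOR(1, 1) = 0
s2 = XOR(s0, s1) = XOR(1, 0) = 1
s3 = NAND(in2, s2) = NAND(0, 1) = 1
s4 = AND(s3, s2) = AND(1, 1) = 1
s5 = NOT(s4) = NOT 1 = 0
s6 = AND(in3, s5) = AND(1, 0) = 0
So s6 = 0.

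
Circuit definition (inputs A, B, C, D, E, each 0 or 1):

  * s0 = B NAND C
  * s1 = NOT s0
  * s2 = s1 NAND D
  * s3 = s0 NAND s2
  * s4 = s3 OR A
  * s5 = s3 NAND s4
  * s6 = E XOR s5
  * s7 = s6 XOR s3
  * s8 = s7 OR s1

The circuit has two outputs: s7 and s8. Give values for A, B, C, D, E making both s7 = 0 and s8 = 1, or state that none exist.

Check with A=1, B=1, C=1, D=0, E=1:
s0 = B NAND C = 1 NAND 1 = 0
s1 = NOT s0 = NOT 0 = 1
s2 = s1 NAND D = 1 NAND 0 = 1
s3 = s0 NAND s2 = 0 NAND 1 = 1
s4 = s3 OR A = 1 OR 1 = 1
s5 = s3 NAND s4 = 1 NAND 1 = 0
s6 = E XOR s5 = 1 XOR 0 = 1
s7 = s6 XOR s3 = 1 XOR 1 = 0
s8 = s7 OR s1 = 0 OR 1 = 1
So s7 = 0 and s8 = 1.

A=1, B=1, C=1, D=0, E=1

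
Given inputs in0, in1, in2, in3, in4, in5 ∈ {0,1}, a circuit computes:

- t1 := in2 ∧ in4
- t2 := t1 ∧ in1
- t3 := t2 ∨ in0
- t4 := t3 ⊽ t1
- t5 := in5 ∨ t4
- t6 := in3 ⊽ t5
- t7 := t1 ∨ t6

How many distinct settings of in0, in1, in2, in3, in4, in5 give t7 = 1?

22

t7 = t1 ∨ t6 must be 1, so at least one of t1, t6 is 1.
Enumerating the 64 input combinations, 22 give t7 = 1 and 42 give t7 = 0.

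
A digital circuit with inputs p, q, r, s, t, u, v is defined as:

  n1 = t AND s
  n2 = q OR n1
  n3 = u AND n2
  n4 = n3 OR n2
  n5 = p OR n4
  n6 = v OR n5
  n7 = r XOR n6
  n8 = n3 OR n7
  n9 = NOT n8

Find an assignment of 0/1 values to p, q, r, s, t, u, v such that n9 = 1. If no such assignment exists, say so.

Check with p=1, q=1, r=1, s=0, t=0, u=0, v=1:
n1 = t AND s = 0 AND 0 = 0
n2 = q OR n1 = 1 OR 0 = 1
n3 = u AND n2 = 0 AND 1 = 0
n4 = n3 OR n2 = 0 OR 1 = 1
n5 = p OR n4 = 1 OR 1 = 1
n6 = v OR n5 = 1 OR 1 = 1
n7 = r XOR n6 = 1 XOR 1 = 0
n8 = n3 OR n7 = 0 OR 0 = 0
n9 = NOT n8 = NOT 0 = 1
So n9 = 1 as required.

p=1, q=1, r=1, s=0, t=0, u=0, v=1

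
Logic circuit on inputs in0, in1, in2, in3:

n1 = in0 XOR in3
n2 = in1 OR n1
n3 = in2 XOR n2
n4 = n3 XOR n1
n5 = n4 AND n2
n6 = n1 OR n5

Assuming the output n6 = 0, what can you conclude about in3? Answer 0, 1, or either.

either

Both values of in3 occur among assignments with n6 = 0:
  in3=0: in0=0, in1=0, in2=0, in3=0
  in3=1: in0=1, in1=0, in2=0, in3=1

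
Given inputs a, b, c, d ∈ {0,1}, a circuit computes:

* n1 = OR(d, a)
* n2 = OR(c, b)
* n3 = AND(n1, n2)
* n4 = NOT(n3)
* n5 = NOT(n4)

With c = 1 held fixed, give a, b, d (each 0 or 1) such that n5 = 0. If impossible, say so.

n5 = NOT(n4) must be 0, so n4 = 1.
Check with c = 1 and a=0, b=1, d=0:
n1 = OR(d, a) = OR(0, 0) = 0
n2 = OR(c, b) = OR(1, 1) = 1
n3 = AND(n1, n2) = AND(0, 1) = 0
n4 = NOT(n3) = NOT 0 = 1
n5 = NOT(n4) = NOT 1 = 0
So n5 = 0.

a=0, b=1, d=0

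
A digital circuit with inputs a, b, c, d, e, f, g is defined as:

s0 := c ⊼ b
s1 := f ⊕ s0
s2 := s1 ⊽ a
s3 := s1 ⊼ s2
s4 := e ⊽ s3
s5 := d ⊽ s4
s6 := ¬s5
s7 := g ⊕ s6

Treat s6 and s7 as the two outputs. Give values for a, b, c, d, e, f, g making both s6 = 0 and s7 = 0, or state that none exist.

a=1, b=0, c=1, d=0, e=0, f=1, g=0

Check with a=1, b=0, c=1, d=0, e=0, f=1, g=0:
s0 = c ⊼ b = 1 ⊼ 0 = 1
s1 = f ⊕ s0 = 1 ⊕ 1 = 0
s2 = s1 ⊽ a = 0 ⊽ 1 = 0
s3 = s1 ⊼ s2 = 0 ⊼ 0 = 1
s4 = e ⊽ s3 = 0 ⊽ 1 = 0
s5 = d ⊽ s4 = 0 ⊽ 0 = 1
s6 = ¬s5 = ¬1 = 0
s7 = g ⊕ s6 = 0 ⊕ 0 = 0
So s6 = 0 and s7 = 0.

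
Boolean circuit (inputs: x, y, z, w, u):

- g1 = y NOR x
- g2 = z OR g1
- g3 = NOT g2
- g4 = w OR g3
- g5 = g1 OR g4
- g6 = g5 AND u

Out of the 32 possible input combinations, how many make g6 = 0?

19

g6 = g5 AND u must be 0, so at least one of g5, u is 0.
Enumerating the 32 input combinations, 19 give g6 = 0 and 13 give g6 = 1.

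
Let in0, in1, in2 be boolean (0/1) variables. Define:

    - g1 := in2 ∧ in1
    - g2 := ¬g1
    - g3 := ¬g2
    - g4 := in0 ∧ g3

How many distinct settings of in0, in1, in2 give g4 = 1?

g4 = in0 ∧ g3 must be 1, so both in0 = 1 and g3 = 1.
g3 = ¬g2 must be 1, so g2 = 0.
Satisfying assignments:
  in0=1, in1=1, in2=1

1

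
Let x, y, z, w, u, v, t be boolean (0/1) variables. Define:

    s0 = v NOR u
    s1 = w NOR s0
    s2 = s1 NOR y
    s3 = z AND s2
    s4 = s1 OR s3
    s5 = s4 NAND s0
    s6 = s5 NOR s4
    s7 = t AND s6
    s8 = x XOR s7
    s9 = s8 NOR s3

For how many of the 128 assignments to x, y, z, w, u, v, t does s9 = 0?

s9 = s8 NOR s3 must be 0, so at least one of s8, s3 is 1.
Enumerating the 128 input combinations, 74 give s9 = 0 and 54 give s9 = 1.

74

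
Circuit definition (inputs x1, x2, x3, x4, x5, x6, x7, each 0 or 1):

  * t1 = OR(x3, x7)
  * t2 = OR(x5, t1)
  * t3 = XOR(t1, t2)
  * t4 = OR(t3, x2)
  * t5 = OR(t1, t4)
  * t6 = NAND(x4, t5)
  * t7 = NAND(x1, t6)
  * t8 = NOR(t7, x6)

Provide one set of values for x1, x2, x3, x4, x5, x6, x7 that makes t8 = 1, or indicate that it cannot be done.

x1=1, x2=0, x3=0, x4=0, x5=1, x6=0, x7=1

t8 = NOR(t7, x6) must be 1, so both t7 = 0 and x6 = 0.
t7 = NAND(x1, t6) must be 0, so both x1 = 1 and t6 = 1.
Check with x1=1, x2=0, x3=0, x4=0, x5=1, x6=0, x7=1:
t1 = OR(x3, x7) = OR(0, 1) = 1
t2 = OR(x5, t1) = OR(1, 1) = 1
t3 = XOR(t1, t2) = XOR(1, 1) = 0
t4 = OR(t3, x2) = OR(0, 0) = 0
t5 = OR(t1, t4) = OR(1, 0) = 1
t6 = NAND(x4, t5) = NAND(0, 1) = 1
t7 = NAND(x1, t6) = NAND(1, 1) = 0
t8 = NOR(t7, x6) = NOR(0, 0) = 1
So t8 = 1 as required.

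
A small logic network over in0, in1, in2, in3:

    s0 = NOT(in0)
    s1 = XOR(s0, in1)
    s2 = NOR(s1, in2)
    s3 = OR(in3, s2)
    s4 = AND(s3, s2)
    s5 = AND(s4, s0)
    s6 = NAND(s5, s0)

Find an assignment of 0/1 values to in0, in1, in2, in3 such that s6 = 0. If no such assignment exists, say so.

s6 = NAND(s5, s0) must be 0, so both s5 = 1 and s0 = 1.
Check with in0=0, in1=1, in2=0, in3=1:
s0 = NOT(in0) = NOT 0 = 1
s1 = XOR(s0, in1) = XOR(1, 1) = 0
s2 = NOR(s1, in2) = NOR(0, 0) = 1
s3 = OR(in3, s2) = OR(1, 1) = 1
s4 = AND(s3, s2) = AND(1, 1) = 1
s5 = AND(s4, s0) = AND(1, 1) = 1
s6 = NAND(s5, s0) = NAND(1, 1) = 0
So s6 = 0 as required.

in0=0, in1=1, in2=0, in3=1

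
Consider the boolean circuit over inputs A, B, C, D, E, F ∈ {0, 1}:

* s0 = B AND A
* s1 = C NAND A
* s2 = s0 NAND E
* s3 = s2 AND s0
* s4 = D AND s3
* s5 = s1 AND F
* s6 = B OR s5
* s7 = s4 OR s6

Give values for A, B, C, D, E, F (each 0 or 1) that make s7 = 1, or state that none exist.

A=0, B=0, C=1, D=0, E=0, F=1

s7 = s4 OR s6 must be 1, so at least one of s4, s6 is 1.
Check with A=0, B=0, C=1, D=0, E=0, F=1:
s0 = B AND A = 0 AND 0 = 0
s1 = C NAND A = 1 NAND 0 = 1
s2 = s0 NAND E = 0 NAND 0 = 1
s3 = s2 AND s0 = 1 AND 0 = 0
s4 = D AND s3 = 0 AND 0 = 0
s5 = s1 AND F = 1 AND 1 = 1
s6 = B OR s5 = 0 OR 1 = 1
s7 = s4 OR s6 = 0 OR 1 = 1
So s7 = 1 as required.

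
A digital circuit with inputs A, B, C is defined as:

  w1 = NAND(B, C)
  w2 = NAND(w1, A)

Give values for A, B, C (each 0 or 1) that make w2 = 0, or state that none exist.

A=1, B=0, C=0

w2 = NAND(w1, A) must be 0, so both w1 = 1 and A = 1.
Check with A=1, B=0, C=0:
w1 = NAND(B, C) = NAND(0, 0) = 1
w2 = NAND(w1, A) = NAND(1, 1) = 0
So w2 = 0 as required.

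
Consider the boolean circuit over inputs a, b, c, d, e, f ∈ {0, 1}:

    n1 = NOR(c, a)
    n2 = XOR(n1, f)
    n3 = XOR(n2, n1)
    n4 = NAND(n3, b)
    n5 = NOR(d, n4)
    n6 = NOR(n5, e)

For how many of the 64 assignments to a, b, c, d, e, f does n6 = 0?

n6 = NOR(n5, e) must be 0, so at least one of n5, e is 1.
Enumerating the 64 input combinations, 36 give n6 = 0 and 28 give n6 = 1.

36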